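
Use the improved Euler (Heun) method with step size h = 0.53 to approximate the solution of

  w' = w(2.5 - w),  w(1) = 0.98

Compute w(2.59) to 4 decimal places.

2.3012

Heun: k1 = f(x_n, w_n); k2 = f(x_n + h, w_n + h·k1); w_{n+1} = w_n + (h/2)·(k1 + k2).
x=1.000000, w=0.980000:
  k1 = f(1.000000, 0.980000) = 1.489600
  k2 = f(1.530000, 1.769488) = 1.292632
  w ← 0.980000 + (0.53/2)·(1.489600 + 1.292632) = 1.717292
x=1.530000, w=1.717292:
  k1 = f(1.530000, 1.717292) = 1.344139
  k2 = f(2.060000, 2.429685) = 0.170843
  w ← 1.717292 + (0.53/2)·(1.344139 + 0.170843) = 2.118762
x=2.060000, w=2.118762:
  k1 = f(2.060000, 2.118762) = 0.807753
  k2 = f(2.590000, 2.546871) = -0.119374
  w ← 2.118762 + (0.53/2)·(0.807753 + (-0.119374)) = 2.301182
w(2.59) ≈ 2.3012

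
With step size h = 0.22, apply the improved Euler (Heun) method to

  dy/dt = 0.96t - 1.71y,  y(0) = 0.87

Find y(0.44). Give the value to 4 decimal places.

0.4968

Heun: k1 = f(t_n, y_n); k2 = f(t_n + h, y_n + h·k1); y_{n+1} = y_n + (h/2)·(k1 + k2).
t=0.000000, y=0.870000:
  k1 = f(0.000000, 0.870000) = -1.487700
  k2 = f(0.220000, 0.542706) = -0.716827
  y ← 0.870000 + (0.22/2)·(-1.487700 + (-0.716827)) = 0.627502
t=0.220000, y=0.627502:
  k1 = f(0.220000, 0.627502) = -0.861828
  k2 = f(0.440000, 0.437900) = -0.326409
  y ← 0.627502 + (0.22/2)·(-0.861828 + (-0.326409)) = 0.496796
y(0.44) ≈ 0.4968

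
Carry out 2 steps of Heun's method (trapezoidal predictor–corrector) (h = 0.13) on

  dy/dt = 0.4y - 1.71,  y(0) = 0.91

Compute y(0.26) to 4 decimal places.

0.5414

Heun: k1 = f(t_n, y_n); k2 = f(t_n + h, y_n + h·k1); y_{n+1} = y_n + (h/2)·(k1 + k2).
t=0.000000, y=0.910000:
  k1 = f(0.000000, 0.910000) = -1.346000
  k2 = f(0.130000, 0.735020) = -1.415992
  y ← 0.910000 + (0.13/2)·(-1.346000 + (-1.415992)) = 0.730471
t=0.130000, y=0.730471:
  k1 = f(0.130000, 0.730471) = -1.417812
  k2 = f(0.260000, 0.546155) = -1.491538
  y ← 0.730471 + (0.13/2)·(-1.417812 + (-1.491538)) = 0.541363
y(0.26) ≈ 0.5414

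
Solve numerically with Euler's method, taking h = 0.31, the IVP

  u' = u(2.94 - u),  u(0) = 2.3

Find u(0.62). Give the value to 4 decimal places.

Euler: u_{n+1} = u_n + h·f(s_n, u_n).
s=0.000000, u=2.300000: f=1.472000 → u ← 2.300000 + 0.31·1.472000 = 2.756320
s=0.310000, u=2.756320: f=0.506281 → u ← 2.756320 + 0.31·0.506281 = 2.913267
u(0.62) ≈ 2.9133

2.9133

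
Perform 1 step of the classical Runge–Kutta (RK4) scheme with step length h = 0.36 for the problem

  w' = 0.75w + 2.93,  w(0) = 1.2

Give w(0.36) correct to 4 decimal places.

2.7828

RK4: k1 = f(x_n, w_n); k2 = f(x_n + h/2, w_n + (h/2)·k1); k3 = f(x_n + h/2, w_n + (h/2)·k2); k4 = f(x_n + h, w_n + h·k3); w_{n+1} = w_n + (h/6)·(k1 + 2k2 + 2k3 + k4).
x=0.000000, w=1.200000:
  k1 = f(0.000000, 1.200000) = 3.830000
  k2 = f(0.180000, 1.889400) = 4.347050
  k3 = f(0.180000, 1.982469) = 4.416852
  k4 = f(0.360000, 2.790067) = 5.022550
  w ← 1.200000 + (0.36/6)·(k1 + 2k2 + 2k3 + k4) = 2.782821
w(0.36) ≈ 2.7828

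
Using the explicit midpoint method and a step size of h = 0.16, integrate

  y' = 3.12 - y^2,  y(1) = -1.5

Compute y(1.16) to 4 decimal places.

Midpoint: k1 = f(x_n, y_n); k2 = f(x_n + h/2, y_n + (h/2)·k1); y_{n+1} = y_n + h·k2.
x=1.000000, y=-1.500000:
  k1 = f(1.000000, -1.500000) = 0.870000
  k2 = f(1.080000, -1.430400) = 1.073956
  y ← -1.500000 + 0.16·1.073956 = -1.328167
y(1.16) ≈ -1.3282

-1.3282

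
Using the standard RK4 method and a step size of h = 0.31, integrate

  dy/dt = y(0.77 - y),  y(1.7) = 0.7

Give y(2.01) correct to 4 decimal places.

0.7138

RK4: k1 = f(t_n, y_n); k2 = f(t_n + h/2, y_n + (h/2)·k1); k3 = f(t_n + h/2, y_n + (h/2)·k2); k4 = f(t_n + h, y_n + h·k3); y_{n+1} = y_n + (h/6)·(k1 + 2k2 + 2k3 + k4).
t=1.700000, y=0.700000:
  k1 = f(1.700000, 0.700000) = 0.049000
  k2 = f(1.855000, 0.707595) = 0.044157
  k3 = f(1.855000, 0.706844) = 0.044641
  k4 = f(2.010000, 0.713839) = 0.040090
  y ← 0.700000 + (0.31/6)·(k1 + 2k2 + 2k3 + k4) = 0.713779
y(2.01) ≈ 0.7138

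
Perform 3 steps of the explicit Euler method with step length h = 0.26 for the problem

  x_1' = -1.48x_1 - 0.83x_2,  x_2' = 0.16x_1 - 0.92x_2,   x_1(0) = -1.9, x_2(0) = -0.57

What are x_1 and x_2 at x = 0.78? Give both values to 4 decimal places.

Euler on (x_1,x_2): x_1_{n+1} = x_1_n + h·x_1', x_2_{n+1} = x_2_n + h·x_2'.
0.000000: (-1.900000, -0.570000); f=(3.285100, 0.220400) → (-1.045874, -0.512696)
0.260000: (-1.045874, -0.512696); f=(1.973431, 0.304340) → (-0.532782, -0.433567)
0.520000: (-0.532782, -0.433567); f=(1.148378, 0.313637) → (-0.234204, -0.352022)
(x_1(0.78), x_2(0.78)) ≈ (-0.2342, -0.3520)

-0.2342, -0.3520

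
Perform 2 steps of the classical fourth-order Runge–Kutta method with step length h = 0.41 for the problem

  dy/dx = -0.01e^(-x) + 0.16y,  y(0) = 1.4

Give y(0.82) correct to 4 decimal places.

RK4: k1 = f(x_n, y_n); k2 = f(x_n + h/2, y_n + (h/2)·k1); k3 = f(x_n + h/2, y_n + (h/2)·k2); k4 = f(x_n + h, y_n + h·k3); y_{n+1} = y_n + (h/6)·(k1 + 2k2 + 2k3 + k4).
x=0.000000, y=1.400000:
  k1 = f(0.000000, 1.400000) = 0.214000
  k2 = f(0.205000, 1.443870) = 0.222873
  k3 = f(0.205000, 1.445689) = 0.223164
  k4 = f(0.410000, 1.491497) = 0.232003
  y ← 1.400000 + (0.41/6)·(k1 + 2k2 + 2k3 + k4) = 1.491435
x=0.410000, y=1.491435:
  k1 = f(0.410000, 1.491435) = 0.231993
  k2 = f(0.615000, 1.538994) = 0.240833
  k3 = f(0.615000, 1.540806) = 0.241123
  k4 = f(0.820000, 1.590295) = 0.250043
  y ← 1.491435 + (0.41/6)·(k1 + 2k2 + 2k3 + k4) = 1.590242
y(0.82) ≈ 1.5902

1.5902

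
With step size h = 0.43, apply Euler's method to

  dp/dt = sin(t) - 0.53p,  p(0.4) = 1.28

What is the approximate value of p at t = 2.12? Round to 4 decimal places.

Euler: p_{n+1} = p_n + h·f(t_n, p_n).
t=0.400000, p=1.280000: f=-0.288982 → p ← 1.280000 + 0.43·(-0.288982) = 1.155738
t=0.830000, p=1.155738: f=0.125390 → p ← 1.155738 + 0.43·0.125390 = 1.209656
t=1.260000, p=1.209656: f=0.310973 → p ← 1.209656 + 0.43·0.310973 = 1.343374
t=1.690000, p=1.343374: f=0.280915 → p ← 1.343374 + 0.43·0.280915 = 1.464168
p(2.12) ≈ 1.4642

1.4642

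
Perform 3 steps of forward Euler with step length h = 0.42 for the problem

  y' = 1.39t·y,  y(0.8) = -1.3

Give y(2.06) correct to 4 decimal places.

Euler: y_{n+1} = y_n + h·f(t_n, y_n).
t=0.800000, y=-1.300000: f=-1.445600 → y ← -1.300000 + 0.42·(-1.445600) = -1.907152
t=1.220000, y=-1.907152: f=-3.234148 → y ← -1.907152 + 0.42·(-3.234148) = -3.265494
t=1.640000, y=-3.265494: f=-7.444021 → y ← -3.265494 + 0.42·(-7.444021) = -6.391983
y(2.06) ≈ -6.3920

-6.3920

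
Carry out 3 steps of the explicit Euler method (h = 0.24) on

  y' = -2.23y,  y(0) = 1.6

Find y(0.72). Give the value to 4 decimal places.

Euler: y_{n+1} = y_n + h·f(t_n, y_n).
t=0.000000, y=1.600000: f=-3.568000 → y ← 1.600000 + 0.24·(-3.568000) = 0.743680
t=0.240000, y=0.743680: f=-1.658406 → y ← 0.743680 + 0.24·(-1.658406) = 0.345662
t=0.480000, y=0.345662: f=-0.770827 → y ← 0.345662 + 0.24·(-0.770827) = 0.160664
y(0.72) ≈ 0.1607

0.1607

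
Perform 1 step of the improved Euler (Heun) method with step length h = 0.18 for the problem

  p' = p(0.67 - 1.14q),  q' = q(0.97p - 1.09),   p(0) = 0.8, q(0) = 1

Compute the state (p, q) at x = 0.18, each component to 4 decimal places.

Heun on (p,q): k1 = f(x_n, state_n); k2 = f(x_n + h, state_n + h·k1); state_{n+1} = state_n + (h/2)·(k1 + k2).
0.000000: (0.800000, 1.000000)
  k1 = (-0.376000, -0.314000)
  predictor → (0.732320, 0.943480)
  k2 = (-0.297005, -0.358192)
  → (0.739430, 0.939503)
(p(0.18), q(0.18)) ≈ (0.7394, 0.9395)

0.7394, 0.9395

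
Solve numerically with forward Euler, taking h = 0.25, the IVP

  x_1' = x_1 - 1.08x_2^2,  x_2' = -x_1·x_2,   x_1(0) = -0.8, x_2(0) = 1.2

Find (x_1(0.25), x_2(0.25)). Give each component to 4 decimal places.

-1.3888, 1.4400

Euler on (x_1,x_2): x_1_{n+1} = x_1_n + h·x_1', x_2_{n+1} = x_2_n + h·x_2'.
0.000000: (-0.800000, 1.200000); f=(-2.355200, 0.960000) → (-1.388800, 1.440000)
(x_1(0.25), x_2(0.25)) ≈ (-1.3888, 1.4400)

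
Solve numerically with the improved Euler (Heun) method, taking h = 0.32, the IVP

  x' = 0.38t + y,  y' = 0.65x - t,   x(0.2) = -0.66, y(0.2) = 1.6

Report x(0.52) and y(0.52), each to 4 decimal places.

Heun on (x,y): k1 = f(t_n, state_n); k2 = f(t_n + h, state_n + h·k1); state_{n+1} = state_n + (h/2)·(k1 + k2).
0.200000: (-0.660000, 1.600000)
  k1 = (1.676000, -0.629000)
  predictor → (-0.123680, 1.398720)
  k2 = (1.596320, -0.600392)
  → (-0.136429, 1.403297)
(x(0.52), y(0.52)) ≈ (-0.1364, 1.4033)

-0.1364, 1.4033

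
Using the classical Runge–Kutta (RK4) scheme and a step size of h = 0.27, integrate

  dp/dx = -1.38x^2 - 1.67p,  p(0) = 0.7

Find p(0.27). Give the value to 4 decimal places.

0.4379

RK4: k1 = f(x_n, p_n); k2 = f(x_n + h/2, p_n + (h/2)·k1); k3 = f(x_n + h/2, p_n + (h/2)·k2); k4 = f(x_n + h, p_n + h·k3); p_{n+1} = p_n + (h/6)·(k1 + 2k2 + 2k3 + k4).
x=0.000000, p=0.700000:
  k1 = f(0.000000, 0.700000) = -1.169000
  k2 = f(0.135000, 0.542185) = -0.930599
  k3 = f(0.135000, 0.574369) = -0.984347
  k4 = f(0.270000, 0.434226) = -0.825760
  p ← 0.700000 + (0.27/6)·(k1 + 2k2 + 2k3 + k4) = 0.437891
p(0.27) ≈ 0.4379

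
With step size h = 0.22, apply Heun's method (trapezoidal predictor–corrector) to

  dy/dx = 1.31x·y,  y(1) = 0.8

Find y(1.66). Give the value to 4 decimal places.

Heun: k1 = f(x_n, y_n); k2 = f(x_n + h, y_n + h·k1); y_{n+1} = y_n + (h/2)·(k1 + k2).
x=1.000000, y=0.800000:
  k1 = f(1.000000, 0.800000) = 1.048000
  k2 = f(1.220000, 1.030560) = 1.647041
  y ← 0.800000 + (0.22/2)·(1.048000 + 1.647041) = 1.096455
x=1.220000, y=1.096455:
  k1 = f(1.220000, 1.096455) = 1.752354
  k2 = f(1.440000, 1.481972) = 2.795593
  y ← 1.096455 + (0.22/2)·(1.752354 + 2.795593) = 1.596729
x=1.440000, y=1.596729:
  k1 = f(1.440000, 1.596729) = 3.012069
  k2 = f(1.660000, 2.259384) = 4.913256
  y ← 1.596729 + (0.22/2)·(3.012069 + 4.913256) = 2.468514
y(1.66) ≈ 2.4685

2.4685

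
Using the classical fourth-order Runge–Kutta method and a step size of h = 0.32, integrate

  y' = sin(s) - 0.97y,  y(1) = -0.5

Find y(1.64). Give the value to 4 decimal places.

RK4: k1 = f(s_n, y_n); k2 = f(s_n + h/2, y_n + (h/2)·k1); k3 = f(s_n + h/2, y_n + (h/2)·k2); k4 = f(s_n + h, y_n + h·k3); y_{n+1} = y_n + (h/6)·(k1 + 2k2 + 2k3 + k4).
s=1.000000, y=-0.500000:
  k1 = f(1.000000, -0.500000) = 1.326471
  k2 = f(1.160000, -0.287765) = 1.195935
  k3 = f(1.160000, -0.308650) = 1.216194
  k4 = f(1.320000, -0.110818) = 1.076208
  y ← -0.500000 + (0.32/6)·(k1 + 2k2 + 2k3 + k4) = -0.114563
s=1.320000, y=-0.114563:
  k1 = f(1.320000, -0.114563) = 1.079842
  k2 = f(1.480000, 0.058211) = 0.939416
  k3 = f(1.480000, 0.035743) = 0.961210
  k4 = f(1.640000, 0.193024) = 0.810373
  y ← -0.114563 + (0.32/6)·(k1 + 2k2 + 2k3 + k4) = 0.188982
y(1.64) ≈ 0.1890

0.1890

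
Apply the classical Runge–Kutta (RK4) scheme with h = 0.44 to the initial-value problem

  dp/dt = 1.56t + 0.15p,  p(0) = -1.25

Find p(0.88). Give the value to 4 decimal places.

-0.7949

RK4: k1 = f(t_n, p_n); k2 = f(t_n + h/2, p_n + (h/2)·k1); k3 = f(t_n + h/2, p_n + (h/2)·k2); k4 = f(t_n + h, p_n + h·k3); p_{n+1} = p_n + (h/6)·(k1 + 2k2 + 2k3 + k4).
t=0.000000, p=-1.250000:
  k1 = f(0.000000, -1.250000) = -0.187500
  k2 = f(0.220000, -1.291250) = 0.149513
  k3 = f(0.220000, -1.217107) = 0.160634
  k4 = f(0.440000, -1.179321) = 0.509502
  p ← -1.250000 + (0.44/6)·(k1 + 2k2 + 2k3 + k4) = -1.180898
t=0.440000, p=-1.180898:
  k1 = f(0.440000, -1.180898) = 0.509265
  k2 = f(0.660000, -1.068860) = 0.869271
  k3 = f(0.660000, -0.989659) = 0.881151
  k4 = f(0.880000, -0.793192) = 1.253821
  p ← -1.180898 + (0.44/6)·(k1 + 2k2 + 2k3 + k4) = -0.794877
p(0.88) ≈ -0.7949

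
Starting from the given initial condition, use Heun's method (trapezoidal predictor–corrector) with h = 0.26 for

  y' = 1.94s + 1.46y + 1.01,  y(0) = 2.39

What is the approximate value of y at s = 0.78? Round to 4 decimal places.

9.5730

Heun: k1 = f(s_n, y_n); k2 = f(s_n + h, y_n + h·k1); y_{n+1} = y_n + (h/2)·(k1 + k2).
s=0.000000, y=2.390000:
  k1 = f(0.000000, 2.390000) = 4.499400
  k2 = f(0.260000, 3.559844) = 6.711772
  y ← 2.390000 + (0.26/2)·(4.499400 + 6.711772) = 3.847452
s=0.260000, y=3.847452:
  k1 = f(0.260000, 3.847452) = 7.131680
  k2 = f(0.520000, 5.701689) = 10.343266
  y ← 3.847452 + (0.26/2)·(7.131680 + 10.343266) = 6.119195
s=0.520000, y=6.119195:
  k1 = f(0.520000, 6.119195) = 10.952825
  k2 = f(0.780000, 8.966930) = 15.614918
  y ← 6.119195 + (0.26/2)·(10.952825 + 15.614918) = 9.573002
y(0.78) ≈ 9.5730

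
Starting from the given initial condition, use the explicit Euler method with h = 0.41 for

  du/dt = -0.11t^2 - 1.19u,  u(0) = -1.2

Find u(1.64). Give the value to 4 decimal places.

-0.1683

Euler: u_{n+1} = u_n + h·f(t_n, u_n).
t=0.000000, u=-1.200000: f=1.428000 → u ← -1.200000 + 0.41·1.428000 = -0.614520
t=0.410000, u=-0.614520: f=0.712788 → u ← -0.614520 + 0.41·0.712788 = -0.322277
t=0.820000, u=-0.322277: f=0.309546 → u ← -0.322277 + 0.41·0.309546 = -0.195363
t=1.230000, u=-0.195363: f=0.066063 → u ← -0.195363 + 0.41·0.066063 = -0.168277
u(1.64) ≈ -0.1683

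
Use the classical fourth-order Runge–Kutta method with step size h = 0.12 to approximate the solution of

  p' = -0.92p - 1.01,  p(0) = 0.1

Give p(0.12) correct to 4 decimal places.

-0.0252

RK4: k1 = f(x_n, p_n); k2 = f(x_n + h/2, p_n + (h/2)·k1); k3 = f(x_n + h/2, p_n + (h/2)·k2); k4 = f(x_n + h, p_n + h·k3); p_{n+1} = p_n + (h/6)·(k1 + 2k2 + 2k3 + k4).
x=0.000000, p=0.100000:
  k1 = f(0.000000, 0.100000) = -1.102000
  k2 = f(0.060000, 0.033880) = -1.041170
  k3 = f(0.060000, 0.037530) = -1.044527
  k4 = f(0.120000, -0.025343) = -0.986684
  p ← 0.100000 + (0.12/6)·(k1 + 2k2 + 2k3 + k4) = -0.025202
p(0.12) ≈ -0.0252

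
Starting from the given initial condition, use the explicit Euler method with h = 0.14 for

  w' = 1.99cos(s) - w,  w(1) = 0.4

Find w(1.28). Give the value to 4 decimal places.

0.5416

Euler: w_{n+1} = w_n + h·f(s_n, w_n).
s=1.000000, w=0.400000: f=0.675202 → w ← 0.400000 + 0.14·0.675202 = 0.494528
s=1.140000, w=0.494528: f=0.336485 → w ← 0.494528 + 0.14·0.336485 = 0.541636
w(1.28) ≈ 0.5416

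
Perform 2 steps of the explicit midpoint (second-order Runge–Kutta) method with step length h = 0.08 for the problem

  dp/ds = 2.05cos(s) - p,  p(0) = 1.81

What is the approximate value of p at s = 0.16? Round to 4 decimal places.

1.8442

Midpoint: k1 = f(s_n, p_n); k2 = f(s_n + h/2, p_n + (h/2)·k1); p_{n+1} = p_n + h·k2.
s=0.000000, p=1.810000:
  k1 = f(0.000000, 1.810000) = 0.240000
  k2 = f(0.040000, 1.819600) = 0.228760
  p ← 1.810000 + 0.08·0.228760 = 1.828301
s=0.080000, p=1.828301:
  k1 = f(0.080000, 1.828301) = 0.215143
  k2 = f(0.120000, 1.836907) = 0.198351
  p ← 1.828301 + 0.08·0.198351 = 1.844169
p(0.16) ≈ 1.8442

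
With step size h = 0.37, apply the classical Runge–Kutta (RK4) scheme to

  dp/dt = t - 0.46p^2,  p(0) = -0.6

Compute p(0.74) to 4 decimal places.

RK4: k1 = f(t_n, p_n); k2 = f(t_n + h/2, p_n + (h/2)·k1); k3 = f(t_n + h/2, p_n + (h/2)·k2); k4 = f(t_n + h, p_n + h·k3); p_{n+1} = p_n + (h/6)·(k1 + 2k2 + 2k3 + k4).
t=0.000000, p=-0.600000:
  k1 = f(0.000000, -0.600000) = -0.165600
  k2 = f(0.185000, -0.630636) = 0.002057
  k3 = f(0.185000, -0.599619) = 0.019610
  k4 = f(0.370000, -0.592744) = 0.208381
  p ← -0.600000 + (0.37/6)·(k1 + 2k2 + 2k3 + k4) = -0.594690
t=0.370000, p=-0.594690:
  k1 = f(0.370000, -0.594690) = 0.207318
  k2 = f(0.555000, -0.556336) = 0.412626
  k3 = f(0.555000, -0.518354) = 0.431402
  k4 = f(0.740000, -0.435071) = 0.652928
  p ← -0.594690 + (0.37/6)·(k1 + 2k2 + 2k3 + k4) = -0.437544
p(0.74) ≈ -0.4375

-0.4375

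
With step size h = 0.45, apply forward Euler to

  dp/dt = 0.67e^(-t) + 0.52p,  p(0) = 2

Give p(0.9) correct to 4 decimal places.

3.6098

Euler: p_{n+1} = p_n + h·f(t_n, p_n).
t=0.000000, p=2.000000: f=1.710000 → p ← 2.000000 + 0.45·1.710000 = 2.769500
t=0.450000, p=2.769500: f=1.867351 → p ← 2.769500 + 0.45·1.867351 = 3.609808
p(0.9) ≈ 3.6098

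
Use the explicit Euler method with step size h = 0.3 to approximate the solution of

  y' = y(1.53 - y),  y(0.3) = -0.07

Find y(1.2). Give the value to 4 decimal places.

Euler: y_{n+1} = y_n + h·f(x_n, y_n).
x=0.300000, y=-0.070000: f=-0.112000 → y ← -0.070000 + 0.3·(-0.112000) = -0.103600
x=0.600000, y=-0.103600: f=-0.169241 → y ← -0.103600 + 0.3·(-0.169241) = -0.154372
x=0.900000, y=-0.154372: f=-0.260020 → y ← -0.154372 + 0.3·(-0.260020) = -0.232378
y(1.2) ≈ -0.2324

-0.2324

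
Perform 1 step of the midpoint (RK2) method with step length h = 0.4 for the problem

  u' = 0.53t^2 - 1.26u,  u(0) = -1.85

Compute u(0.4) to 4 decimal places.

-1.1441

Midpoint: k1 = f(t_n, u_n); k2 = f(t_n + h/2, u_n + (h/2)·k1); u_{n+1} = u_n + h·k2.
t=0.000000, u=-1.850000:
  k1 = f(0.000000, -1.850000) = 2.331000
  k2 = f(0.200000, -1.383800) = 1.764788
  u ← -1.850000 + 0.4·1.764788 = -1.144085
u(0.4) ≈ -1.1441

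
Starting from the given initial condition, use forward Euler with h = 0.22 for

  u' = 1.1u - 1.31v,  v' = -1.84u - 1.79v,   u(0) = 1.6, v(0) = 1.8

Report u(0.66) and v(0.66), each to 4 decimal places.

Euler on (u,v): u_{n+1} = u_n + h·u', v_{n+1} = v_n + h·v'.
0.000000: (1.600000, 1.800000); f=(-0.598000, -6.166000) → (1.468440, 0.443480)
0.220000: (1.468440, 0.443480); f=(1.034325, -3.495759) → (1.695992, -0.325587)
0.440000: (1.695992, -0.325587); f=(2.292110, -2.537824) → (2.200256, -0.883908)
(u(0.66), v(0.66)) ≈ (2.2003, -0.8839)

2.2003, -0.8839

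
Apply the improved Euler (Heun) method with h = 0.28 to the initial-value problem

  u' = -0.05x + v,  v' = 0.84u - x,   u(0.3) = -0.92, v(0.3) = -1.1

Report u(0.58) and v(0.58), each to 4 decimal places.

-1.2762, -1.4763

Heun on (u,v): k1 = f(x_n, state_n); k2 = f(x_n + h, state_n + h·k1); state_{n+1} = state_n + (h/2)·(k1 + k2).
0.300000: (-0.920000, -1.100000)
  k1 = (-1.115000, -1.072800)
  predictor → (-1.232200, -1.400384)
  k2 = (-1.429384, -1.615048)
  → (-1.276214, -1.476299)
(u(0.58), v(0.58)) ≈ (-1.2762, -1.4763)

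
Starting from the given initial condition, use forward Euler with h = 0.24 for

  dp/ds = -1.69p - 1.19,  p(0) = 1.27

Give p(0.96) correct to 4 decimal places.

Euler: p_{n+1} = p_n + h·f(s_n, p_n).
s=0.000000, p=1.270000: f=-3.336300 → p ← 1.270000 + 0.24·(-3.336300) = 0.469288
s=0.240000, p=0.469288: f=-1.983097 → p ← 0.469288 + 0.24·(-1.983097) = -0.006655
s=0.480000, p=-0.006655: f=-1.178753 → p ← -0.006655 + 0.24·(-1.178753) = -0.289556
s=0.720000, p=-0.289556: f=-0.700651 → p ← -0.289556 + 0.24·(-0.700651) = -0.457712
p(0.96) ≈ -0.4577

-0.4577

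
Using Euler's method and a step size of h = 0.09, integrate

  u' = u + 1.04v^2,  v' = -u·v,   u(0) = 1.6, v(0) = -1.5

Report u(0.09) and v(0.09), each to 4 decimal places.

1.9546, -1.2840

Euler on (u,v): u_{n+1} = u_n + h·u', v_{n+1} = v_n + h·v'.
0.000000: (1.600000, -1.500000); f=(3.940000, 2.400000) → (1.954600, -1.284000)
(u(0.09), v(0.09)) ≈ (1.9546, -1.2840)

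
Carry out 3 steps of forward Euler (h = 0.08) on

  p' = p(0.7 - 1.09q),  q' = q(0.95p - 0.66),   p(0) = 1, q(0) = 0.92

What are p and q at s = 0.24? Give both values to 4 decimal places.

0.9239, 0.9801

Euler on (p,q): p_{n+1} = p_n + h·p', q_{n+1} = q_n + h·q'.
0.000000: (1.000000, 0.920000); f=(-0.302800, 0.266800) → (0.975776, 0.941344)
0.080000: (0.975776, 0.941344); f=(-0.318166, 0.251327) → (0.950323, 0.961450)
0.160000: (0.950323, 0.961450); f=(-0.330694, 0.233446) → (0.923867, 0.980126)
(p(0.24), q(0.24)) ≈ (0.9239, 0.9801)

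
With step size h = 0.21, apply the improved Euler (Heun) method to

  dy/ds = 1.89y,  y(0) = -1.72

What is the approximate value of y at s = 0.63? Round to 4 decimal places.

-5.5270

Heun: k1 = f(s_n, y_n); k2 = f(s_n + h, y_n + h·k1); y_{n+1} = y_n + (h/2)·(k1 + k2).
s=0.000000, y=-1.720000:
  k1 = f(0.000000, -1.720000) = -3.250800
  k2 = f(0.210000, -2.402668) = -4.541043
  y ← -1.720000 + (0.21/2)·(-3.250800 + (-4.541043)) = -2.538143
s=0.210000, y=-2.538143:
  k1 = f(0.210000, -2.538143) = -4.797091
  k2 = f(0.420000, -3.545533) = -6.701057
  y ← -2.538143 + (0.21/2)·(-4.797091 + (-6.701057)) = -3.745449
s=0.420000, y=-3.745449:
  k1 = f(0.420000, -3.745449) = -7.078899
  k2 = f(0.630000, -5.232018) = -9.888513
  y ← -3.745449 + (0.21/2)·(-7.078899 + (-9.888513)) = -5.527027
y(0.63) ≈ -5.5270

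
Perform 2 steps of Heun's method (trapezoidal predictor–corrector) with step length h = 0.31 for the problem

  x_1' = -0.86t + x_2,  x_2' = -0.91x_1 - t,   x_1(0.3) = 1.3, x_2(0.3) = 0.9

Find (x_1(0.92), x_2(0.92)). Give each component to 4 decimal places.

1.2054, -0.2571

Heun on (x_1,x_2): k1 = f(t_n, state_n); k2 = f(t_n + h, state_n + h·k1); state_{n+1} = state_n + (h/2)·(k1 + k2).
0.300000: (1.300000, 0.900000)
  k1 = (0.642000, -1.483000)
  predictor → (1.499020, 0.440270)
  k2 = (-0.084330, -1.974108)
  → (1.386439, 0.364148)
0.610000: (1.386439, 0.364148)
  k1 = (-0.160452, -1.871659)
  predictor → (1.336699, -0.216066)
  k2 = (-1.007266, -2.136396)
  → (1.205443, -0.257100)
(x_1(0.92), x_2(0.92)) ≈ (1.2054, -0.2571)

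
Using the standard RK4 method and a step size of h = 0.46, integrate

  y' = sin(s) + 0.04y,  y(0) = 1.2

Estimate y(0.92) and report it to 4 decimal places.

1.6442

RK4: k1 = f(s_n, y_n); k2 = f(s_n + h/2, y_n + (h/2)·k1); k3 = f(s_n + h/2, y_n + (h/2)·k2); k4 = f(s_n + h, y_n + h·k3); y_{n+1} = y_n + (h/6)·(k1 + 2k2 + 2k3 + k4).
s=0.000000, y=1.200000:
  k1 = f(0.000000, 1.200000) = 0.048000
  k2 = f(0.230000, 1.211040) = 0.276419
  k3 = f(0.230000, 1.263576) = 0.278521
  k4 = f(0.460000, 1.328119) = 0.497073
  y ← 1.200000 + (0.46/6)·(k1 + 2k2 + 2k3 + k4) = 1.326880
s=0.460000, y=1.326880:
  k1 = f(0.460000, 1.326880) = 0.497023
  k2 = f(0.690000, 1.441195) = 0.694185
  k3 = f(0.690000, 1.486542) = 0.695999
  k4 = f(0.920000, 1.647039) = 0.861483
  y ← 1.326880 + (0.46/6)·(k1 + 2k2 + 2k3 + k4) = 1.644193
y(0.92) ≈ 1.6442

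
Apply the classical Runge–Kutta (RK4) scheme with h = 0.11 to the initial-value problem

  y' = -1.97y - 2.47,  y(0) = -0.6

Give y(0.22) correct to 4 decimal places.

-0.8299

RK4: k1 = f(t_n, y_n); k2 = f(t_n + h/2, y_n + (h/2)·k1); k3 = f(t_n + h/2, y_n + (h/2)·k2); k4 = f(t_n + h, y_n + h·k3); y_{n+1} = y_n + (h/6)·(k1 + 2k2 + 2k3 + k4).
t=0.000000, y=-0.600000:
  k1 = f(0.000000, -0.600000) = -1.288000
  k2 = f(0.055000, -0.670840) = -1.148445
  k3 = f(0.055000, -0.663164) = -1.163566
  k4 = f(0.110000, -0.727992) = -1.035855
  y ← -0.600000 + (0.11/6)·(k1 + 2k2 + 2k3 + k4) = -0.727378
t=0.110000, y=-0.727378:
  k1 = f(0.110000, -0.727378) = -1.037066
  k2 = f(0.165000, -0.784416) = -0.924700
  k3 = f(0.165000, -0.778236) = -0.936875
  k4 = f(0.220000, -0.830434) = -0.834045
  y ← -0.727378 + (0.11/6)·(k1 + 2k2 + 2k3 + k4) = -0.829939
y(0.22) ≈ -0.8299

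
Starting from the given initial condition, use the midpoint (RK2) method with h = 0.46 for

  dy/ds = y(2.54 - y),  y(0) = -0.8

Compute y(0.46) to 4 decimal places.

-3.3732

Midpoint: k1 = f(s_n, y_n); k2 = f(s_n + h/2, y_n + (h/2)·k1); y_{n+1} = y_n + h·k2.
s=0.000000, y=-0.800000:
  k1 = f(0.000000, -0.800000) = -2.672000
  k2 = f(0.230000, -1.414560) = -5.593962
  y ← -0.800000 + 0.46·(-5.593962) = -3.373223
y(0.46) ≈ -3.3732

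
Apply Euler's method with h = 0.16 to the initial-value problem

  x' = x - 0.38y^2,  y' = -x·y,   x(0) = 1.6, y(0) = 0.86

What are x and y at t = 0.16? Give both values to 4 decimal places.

Euler on (x,y): x_{n+1} = x_n + h·x', y_{n+1} = y_n + h·y'.
0.000000: (1.600000, 0.860000); f=(1.318952, -1.376000) → (1.811032, 0.639840)
(x(0.16), y(0.16)) ≈ (1.8110, 0.6398)

1.8110, 0.6398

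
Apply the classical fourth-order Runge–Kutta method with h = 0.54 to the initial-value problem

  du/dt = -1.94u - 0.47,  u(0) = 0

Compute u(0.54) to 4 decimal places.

RK4: k1 = f(t_n, u_n); k2 = f(t_n + h/2, u_n + (h/2)·k1); k3 = f(t_n + h/2, u_n + (h/2)·k2); k4 = f(t_n + h, u_n + h·k3); u_{n+1} = u_n + (h/6)·(k1 + 2k2 + 2k3 + k4).
t=0.000000, u=0.000000:
  k1 = f(0.000000, 0.000000) = -0.470000
  k2 = f(0.270000, -0.126900) = -0.223814
  k3 = f(0.270000, -0.060430) = -0.352766
  k4 = f(0.540000, -0.190494) = -0.100442
  u ← 0.000000 + (0.54/6)·(k1 + 2k2 + 2k3 + k4) = -0.155124
u(0.54) ≈ -0.1551

-0.1551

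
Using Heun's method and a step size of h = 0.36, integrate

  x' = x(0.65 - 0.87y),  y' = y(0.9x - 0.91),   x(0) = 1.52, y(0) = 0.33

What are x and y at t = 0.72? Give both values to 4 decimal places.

1.8856, 0.5184

Heun on (x,y): k1 = f(t_n, state_n); k2 = f(t_n + h, state_n + h·k1); state_{n+1} = state_n + (h/2)·(k1 + k2).
0.000000: (1.520000, 0.330000)
  k1 = (0.551608, 0.151140)
  predictor → (1.718579, 0.384410)
  k2 = (0.542320, 0.244762)
  → (1.716907, 0.401262)
0.360000: (1.716907, 0.401262)
  k1 = (0.516620, 0.254888)
  predictor → (1.902890, 0.493022)
  k2 = (0.420673, 0.395700)
  → (1.885620, 0.518368)
(x(0.72), y(0.72)) ≈ (1.8856, 0.5184)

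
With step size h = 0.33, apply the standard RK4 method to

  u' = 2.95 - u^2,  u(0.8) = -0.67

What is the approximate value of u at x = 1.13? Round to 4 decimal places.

0.2627

RK4: k1 = f(x_n, u_n); k2 = f(x_n + h/2, u_n + (h/2)·k1); k3 = f(x_n + h/2, u_n + (h/2)·k2); k4 = f(x_n + h, u_n + h·k3); u_{n+1} = u_n + (h/6)·(k1 + 2k2 + 2k3 + k4).
x=0.800000, u=-0.670000:
  k1 = f(0.800000, -0.670000) = 2.501100
  k2 = f(0.965000, -0.257319) = 2.883787
  k3 = f(0.965000, -0.194175) = 2.912296
  k4 = f(1.130000, 0.291058) = 2.865285
  u ← -0.670000 + (0.33/6)·(k1 + 2k2 + 2k3 + k4) = 0.262720
u(1.13) ≈ 0.2627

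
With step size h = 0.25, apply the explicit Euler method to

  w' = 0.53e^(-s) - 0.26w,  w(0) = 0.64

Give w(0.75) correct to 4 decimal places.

Euler: w_{n+1} = w_n + h·f(s_n, w_n).
s=0.000000, w=0.640000: f=0.363600 → w ← 0.640000 + 0.25·0.363600 = 0.730900
s=0.250000, w=0.730900: f=0.222730 → w ← 0.730900 + 0.25·0.222730 = 0.786583
s=0.500000, w=0.786583: f=0.116950 → w ← 0.786583 + 0.25·0.116950 = 0.815820
w(0.75) ≈ 0.8158

0.8158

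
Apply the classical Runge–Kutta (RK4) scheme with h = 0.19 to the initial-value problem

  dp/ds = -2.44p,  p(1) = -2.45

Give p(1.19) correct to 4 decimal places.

-1.5415

RK4: k1 = f(s_n, p_n); k2 = f(s_n + h/2, p_n + (h/2)·k1); k3 = f(s_n + h/2, p_n + (h/2)·k2); k4 = f(s_n + h, p_n + h·k3); p_{n+1} = p_n + (h/6)·(k1 + 2k2 + 2k3 + k4).
s=1.000000, p=-2.450000:
  k1 = f(1.000000, -2.450000) = 5.978000
  k2 = f(1.095000, -1.882090) = 4.592300
  k3 = f(1.095000, -2.013732) = 4.913505
  k4 = f(1.190000, -1.516434) = 3.700099
  p ← -2.450000 + (0.19/6)·(k1 + 2k2 + 2k3 + k4) = -1.541493
p(1.19) ≈ -1.5415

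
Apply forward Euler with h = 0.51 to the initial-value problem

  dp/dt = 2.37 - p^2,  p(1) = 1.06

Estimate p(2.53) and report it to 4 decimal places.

Euler: p_{n+1} = p_n + h·f(t_n, p_n).
t=1.000000, p=1.060000: f=1.246400 → p ← 1.060000 + 0.51·1.246400 = 1.695664
t=1.510000, p=1.695664: f=-0.505276 → p ← 1.695664 + 0.51·(-0.505276) = 1.437973
t=2.020000, p=1.437973: f=0.302234 → p ← 1.437973 + 0.51·0.302234 = 1.592112
p(2.53) ≈ 1.5921

1.5921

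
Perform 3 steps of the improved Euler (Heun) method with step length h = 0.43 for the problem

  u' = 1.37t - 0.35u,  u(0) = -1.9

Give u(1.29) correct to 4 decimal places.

Heun: k1 = f(t_n, u_n); k2 = f(t_n + h, u_n + h·k1); u_{n+1} = u_n + (h/2)·(k1 + k2).
t=0.000000, u=-1.900000:
  k1 = f(0.000000, -1.900000) = 0.665000
  k2 = f(0.430000, -1.614050) = 1.154018
  u ← -1.900000 + (0.43/2)·(0.665000 + 1.154018) = -1.508911
t=0.430000, u=-1.508911:
  k1 = f(0.430000, -1.508911) = 1.117219
  k2 = f(0.860000, -1.028507) = 1.538177
  u ← -1.508911 + (0.43/2)·(1.117219 + 1.538177) = -0.938001
t=0.860000, u=-0.938001:
  k1 = f(0.860000, -0.938001) = 1.506500
  k2 = f(1.290000, -0.290206) = 1.868872
  u ← -0.938001 + (0.43/2)·(1.506500 + 1.868872) = -0.212296
u(1.29) ≈ -0.2123

-0.2123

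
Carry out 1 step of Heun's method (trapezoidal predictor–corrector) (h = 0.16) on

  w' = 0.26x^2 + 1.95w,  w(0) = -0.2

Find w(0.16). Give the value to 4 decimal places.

-0.2716

Heun: k1 = f(x_n, w_n); k2 = f(x_n + h, w_n + h·k1); w_{n+1} = w_n + (h/2)·(k1 + k2).
x=0.000000, w=-0.200000:
  k1 = f(0.000000, -0.200000) = -0.390000
  k2 = f(0.160000, -0.262400) = -0.505024
  w ← -0.200000 + (0.16/2)·(-0.390000 + (-0.505024)) = -0.271602
w(0.16) ≈ -0.2716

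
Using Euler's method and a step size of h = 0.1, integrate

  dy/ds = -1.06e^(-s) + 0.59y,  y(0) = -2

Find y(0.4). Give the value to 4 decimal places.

Euler: y_{n+1} = y_n + h·f(s_n, y_n).
s=0.000000, y=-2.000000: f=-2.240000 → y ← -2.000000 + 0.1·(-2.240000) = -2.224000
s=0.100000, y=-2.224000: f=-2.271288 → y ← -2.224000 + 0.1·(-2.271288) = -2.451129
s=0.200000, y=-2.451129: f=-2.314021 → y ← -2.451129 + 0.1·(-2.314021) = -2.682531
s=0.300000, y=-2.682531: f=-2.367960 → y ← -2.682531 + 0.1·(-2.367960) = -2.919327
y(0.4) ≈ -2.9193

-2.9193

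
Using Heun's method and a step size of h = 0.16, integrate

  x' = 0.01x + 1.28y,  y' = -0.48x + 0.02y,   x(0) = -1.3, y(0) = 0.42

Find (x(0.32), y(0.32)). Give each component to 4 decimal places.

Heun on (x,y): k1 = f(t_n, state_n); k2 = f(t_n + h, state_n + h·k1); state_{n+1} = state_n + (h/2)·(k1 + k2).
0.000000: (-1.300000, 0.420000)
  k1 = (0.524600, 0.632400)
  predictor → (-1.216064, 0.521184)
  k2 = (0.654955, 0.594134)
  → (-1.205636, 0.518123)
0.160000: (-1.205636, 0.518123)
  k1 = (0.651141, 0.589068)
  predictor → (-1.101453, 0.612374)
  k2 = (0.772824, 0.540945)
  → (-1.091718, 0.608524)
(x(0.32), y(0.32)) ≈ (-1.0917, 0.6085)

-1.0917, 0.6085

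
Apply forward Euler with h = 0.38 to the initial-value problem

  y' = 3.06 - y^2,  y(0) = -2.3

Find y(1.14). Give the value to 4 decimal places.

-17.1452

Euler: y_{n+1} = y_n + h·f(s_n, y_n).
s=0.000000, y=-2.300000: f=-2.230000 → y ← -2.300000 + 0.38·(-2.230000) = -3.147400
s=0.380000, y=-3.147400: f=-6.846127 → y ← -3.147400 + 0.38·(-6.846127) = -5.748928
s=0.760000, y=-5.748928: f=-29.990175 → y ← -5.748928 + 0.38·(-29.990175) = -17.145195
y(1.14) ≈ -17.1452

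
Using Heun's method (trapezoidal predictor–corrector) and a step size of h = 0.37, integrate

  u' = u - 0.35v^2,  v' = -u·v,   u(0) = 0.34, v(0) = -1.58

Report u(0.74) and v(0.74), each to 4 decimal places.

Heun on (u,v): k1 = f(t_n, state_n); k2 = f(t_n + h, state_n + h·k1); state_{n+1} = state_n + (h/2)·(k1 + k2).
0.000000: (0.340000, -1.580000)
  k1 = (-0.533740, 0.537200)
  predictor → (0.142516, -1.381236)
  k2 = (-0.525218, 0.196849)
  → (0.144093, -1.444201)
0.370000: (0.144093, -1.444201)
  k1 = (-0.585908, 0.208099)
  predictor → (-0.072693, -1.367204)
  k2 = (-0.726930, -0.099387)
  → (-0.098782, -1.424089)
(u(0.74), v(0.74)) ≈ (-0.0988, -1.4241)

-0.0988, -1.4241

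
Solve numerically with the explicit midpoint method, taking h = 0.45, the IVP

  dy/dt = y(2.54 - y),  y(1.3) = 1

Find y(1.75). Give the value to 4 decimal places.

Midpoint: k1 = f(t_n, y_n); k2 = f(t_n + h/2, y_n + (h/2)·k1); y_{n+1} = y_n + h·k2.
t=1.300000, y=1.000000:
  k1 = f(1.300000, 1.000000) = 1.540000
  k2 = f(1.525000, 1.346500) = 1.607048
  y ← 1.000000 + 0.45·1.607048 = 1.723171
y(1.75) ≈ 1.7232

1.7232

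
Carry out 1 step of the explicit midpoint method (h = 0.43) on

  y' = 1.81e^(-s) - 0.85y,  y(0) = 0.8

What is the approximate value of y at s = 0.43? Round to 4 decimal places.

1.0465

Midpoint: k1 = f(s_n, y_n); k2 = f(s_n + h/2, y_n + (h/2)·k1); y_{n+1} = y_n + h·k2.
s=0.000000, y=0.800000:
  k1 = f(0.000000, 0.800000) = 1.130000
  k2 = f(0.215000, 1.042950) = 0.573333
  y ← 0.800000 + 0.43·0.573333 = 1.046533
y(0.43) ≈ 1.0465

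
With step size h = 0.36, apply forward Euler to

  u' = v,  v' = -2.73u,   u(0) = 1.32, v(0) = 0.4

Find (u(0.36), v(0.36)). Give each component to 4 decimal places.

1.4640, -0.8973

Euler on (u,v): u_{n+1} = u_n + h·u', v_{n+1} = v_n + h·v'.
0.000000: (1.320000, 0.400000); f=(0.400000, -3.603600) → (1.464000, -0.897296)
(u(0.36), v(0.36)) ≈ (1.4640, -0.8973)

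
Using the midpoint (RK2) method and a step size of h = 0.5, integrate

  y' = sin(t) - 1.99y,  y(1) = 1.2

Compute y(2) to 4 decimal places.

Midpoint: k1 = f(t_n, y_n); k2 = f(t_n + h/2, y_n + (h/2)·k1); y_{n+1} = y_n + h·k2.
t=1.000000, y=1.200000:
  k1 = f(1.000000, 1.200000) = -1.546529
  k2 = f(1.250000, 0.813368) = -0.669617
  y ← 1.200000 + 0.5·(-0.669617) = 0.865191
t=1.500000, y=0.865191:
  k1 = f(1.500000, 0.865191) = -0.724236
  k2 = f(1.750000, 0.684132) = -0.377438
  y ← 0.865191 + 0.5·(-0.377438) = 0.676473
y(2) ≈ 0.6765

0.6765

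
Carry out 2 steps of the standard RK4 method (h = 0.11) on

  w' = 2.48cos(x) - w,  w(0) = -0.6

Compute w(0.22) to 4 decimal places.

RK4: k1 = f(x_n, w_n); k2 = f(x_n + h/2, w_n + (h/2)·k1); k3 = f(x_n + h/2, w_n + (h/2)·k2); k4 = f(x_n + h, w_n + h·k3); w_{n+1} = w_n + (h/6)·(k1 + 2k2 + 2k3 + k4).
x=0.000000, w=-0.600000:
  k1 = f(0.000000, -0.600000) = 3.080000
  k2 = f(0.055000, -0.430600) = 2.906850
  k3 = f(0.055000, -0.440123) = 2.916373
  k4 = f(0.110000, -0.279199) = 2.744210
  w ← -0.600000 + (0.11/6)·(k1 + 2k2 + 2k3 + k4) = -0.279705
x=0.110000, w=-0.279705:
  k1 = f(0.110000, -0.279705) = 2.744716
  k2 = f(0.165000, -0.128745) = 2.575063
  k3 = f(0.165000, -0.138076) = 2.584394
  k4 = f(0.220000, 0.004579) = 2.415647
  w ← -0.279705 + (0.11/6)·(k1 + 2k2 + 2k3 + k4) = 0.004082
w(0.22) ≈ 0.0041

0.0041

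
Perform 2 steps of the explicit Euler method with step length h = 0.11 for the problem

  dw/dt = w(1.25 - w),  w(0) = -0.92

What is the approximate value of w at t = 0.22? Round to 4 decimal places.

Euler: w_{n+1} = w_n + h·f(t_n, w_n).
t=0.000000, w=-0.920000: f=-1.996400 → w ← -0.920000 + 0.11·(-1.996400) = -1.139604
t=0.110000, w=-1.139604: f=-2.723202 → w ← -1.139604 + 0.11·(-2.723202) = -1.439156
w(0.22) ≈ -1.4392

-1.4392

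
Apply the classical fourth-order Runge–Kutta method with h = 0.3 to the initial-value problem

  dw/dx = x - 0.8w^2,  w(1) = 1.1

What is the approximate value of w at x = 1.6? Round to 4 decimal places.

1.2405

RK4: k1 = f(x_n, w_n); k2 = f(x_n + h/2, w_n + (h/2)·k1); k3 = f(x_n + h/2, w_n + (h/2)·k2); k4 = f(x_n + h, w_n + h·k3); w_{n+1} = w_n + (h/6)·(k1 + 2k2 + 2k3 + k4).
x=1.000000, w=1.100000:
  k1 = f(1.000000, 1.100000) = 0.032000
  k2 = f(1.150000, 1.104800) = 0.173534
  k3 = f(1.150000, 1.126030) = 0.135645
  k4 = f(1.300000, 1.140694) = 0.259055
  w ← 1.100000 + (0.3/6)·(k1 + 2k2 + 2k3 + k4) = 1.145471
x=1.300000, w=1.145471:
  k1 = f(1.300000, 1.145471) = 0.250318
  k2 = f(1.450000, 1.183018) = 0.330374
  k3 = f(1.450000, 1.195027) = 0.307529
  k4 = f(1.600000, 1.237729) = 0.374421
  w ← 1.145471 + (0.3/6)·(k1 + 2k2 + 2k3 + k4) = 1.240498
w(1.6) ≈ 1.2405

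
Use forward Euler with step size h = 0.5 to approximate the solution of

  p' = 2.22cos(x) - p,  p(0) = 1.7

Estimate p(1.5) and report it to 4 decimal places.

Euler: p_{n+1} = p_n + h·f(x_n, p_n).
x=0.000000, p=1.700000: f=0.520000 → p ← 1.700000 + 0.5·0.520000 = 1.960000
x=0.500000, p=1.960000: f=-0.011767 → p ← 1.960000 + 0.5·(-0.011767) = 1.954117
x=1.000000, p=1.954117: f=-0.754646 → p ← 1.954117 + 0.5·(-0.754646) = 1.576794
p(1.5) ≈ 1.5768

1.5768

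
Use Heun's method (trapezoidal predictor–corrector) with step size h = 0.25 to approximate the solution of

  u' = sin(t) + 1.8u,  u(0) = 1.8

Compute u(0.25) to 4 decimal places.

2.8232

Heun: k1 = f(t_n, u_n); k2 = f(t_n + h, u_n + h·k1); u_{n+1} = u_n + (h/2)·(k1 + k2).
t=0.000000, u=1.800000:
  k1 = f(0.000000, 1.800000) = 3.240000
  k2 = f(0.250000, 2.610000) = 4.945404
  u ← 1.800000 + (0.25/2)·(3.240000 + 4.945404) = 2.823175
u(0.25) ≈ 2.8232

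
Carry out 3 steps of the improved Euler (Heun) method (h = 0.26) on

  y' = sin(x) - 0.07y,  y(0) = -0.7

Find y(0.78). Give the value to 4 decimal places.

Heun: k1 = f(x_n, y_n); k2 = f(x_n + h, y_n + h·k1); y_{n+1} = y_n + (h/2)·(k1 + k2).
x=0.000000, y=-0.700000:
  k1 = f(0.000000, -0.700000) = 0.049000
  k2 = f(0.260000, -0.687260) = 0.305189
  y ← -0.700000 + (0.26/2)·(0.049000 + 0.305189) = -0.653955
x=0.260000, y=-0.653955:
  k1 = f(0.260000, -0.653955) = 0.302857
  k2 = f(0.520000, -0.575213) = 0.537145
  y ← -0.653955 + (0.26/2)·(0.302857 + 0.537145) = -0.544755
x=0.520000, y=-0.544755:
  k1 = f(0.520000, -0.544755) = 0.535013
  k2 = f(0.780000, -0.405652) = 0.731675
  y ← -0.544755 + (0.26/2)·(0.535013 + 0.731675) = -0.380086
y(0.78) ≈ -0.3801

-0.3801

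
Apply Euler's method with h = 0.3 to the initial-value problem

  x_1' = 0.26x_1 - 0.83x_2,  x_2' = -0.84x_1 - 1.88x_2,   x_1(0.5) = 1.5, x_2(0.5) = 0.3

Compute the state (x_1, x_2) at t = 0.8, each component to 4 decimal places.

Euler on (x_1,x_2): x_1_{n+1} = x_1_n + h·x_1', x_2_{n+1} = x_2_n + h·x_2'.
0.500000: (1.500000, 0.300000); f=(0.141000, -1.824000) → (1.542300, -0.247200)
(x_1(0.8), x_2(0.8)) ≈ (1.5423, -0.2472)

1.5423, -0.2472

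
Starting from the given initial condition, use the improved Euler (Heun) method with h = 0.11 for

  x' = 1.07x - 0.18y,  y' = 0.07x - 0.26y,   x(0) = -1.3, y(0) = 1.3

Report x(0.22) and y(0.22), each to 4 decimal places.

Heun on (x,y): k1 = f(t_n, state_n); k2 = f(t_n + h, state_n + h·k1); state_{n+1} = state_n + (h/2)·(k1 + k2).
0.000000: (-1.300000, 1.300000)
  k1 = (-1.625000, -0.429000)
  predictor → (-1.478750, 1.252810)
  k2 = (-1.807768, -0.429243)
  → (-1.488802, 1.252797)
0.110000: (-1.488802, 1.252797)
  k1 = (-1.818522, -0.429943)
  predictor → (-1.688840, 1.205503)
  k2 = (-2.024049, -0.431650)
  → (-1.700144, 1.205409)
(x(0.22), y(0.22)) ≈ (-1.7001, 1.2054)

-1.7001, 1.2054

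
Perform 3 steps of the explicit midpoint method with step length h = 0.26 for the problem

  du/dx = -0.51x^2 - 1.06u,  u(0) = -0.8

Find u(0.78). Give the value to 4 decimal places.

-0.4213

Midpoint: k1 = f(x_n, u_n); k2 = f(x_n + h/2, u_n + (h/2)·k1); u_{n+1} = u_n + h·k2.
x=0.000000, u=-0.800000:
  k1 = f(0.000000, -0.800000) = 0.848000
  k2 = f(0.130000, -0.689760) = 0.722527
  u ← -0.800000 + 0.26·0.722527 = -0.612143
x=0.260000, u=-0.612143:
  k1 = f(0.260000, -0.612143) = 0.614396
  k2 = f(0.390000, -0.532272) = 0.486637
  u ← -0.612143 + 0.26·0.486637 = -0.485617
x=0.520000, u=-0.485617:
  k1 = f(0.520000, -0.485617) = 0.376851
  k2 = f(0.650000, -0.436627) = 0.247350
  u ← -0.485617 + 0.26·0.247350 = -0.421307
u(0.78) ≈ -0.4213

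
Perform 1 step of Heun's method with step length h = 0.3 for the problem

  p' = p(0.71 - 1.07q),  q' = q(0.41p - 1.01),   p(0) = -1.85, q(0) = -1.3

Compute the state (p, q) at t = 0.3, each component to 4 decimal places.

Heun on (p,q): k1 = f(t_n, state_n); k2 = f(t_n + h, state_n + h·k1); state_{n+1} = state_n + (h/2)·(k1 + k2).
0.000000: (-1.850000, -1.300000)
  k1 = (-3.886850, 2.299050)
  predictor → (-3.016055, -0.610285)
  k2 = (-4.110898, 1.371056)
  → (-3.049662, -0.749484)
(p(0.3), q(0.3)) ≈ (-3.0497, -0.7495)

-3.0497, -0.7495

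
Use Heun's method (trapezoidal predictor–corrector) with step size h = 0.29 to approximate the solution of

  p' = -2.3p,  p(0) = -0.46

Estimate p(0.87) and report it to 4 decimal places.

Heun: k1 = f(s_n, p_n); k2 = f(s_n + h, p_n + h·k1); p_{n+1} = p_n + (h/2)·(k1 + k2).
s=0.000000, p=-0.460000:
  k1 = f(0.000000, -0.460000) = 1.058000
  k2 = f(0.290000, -0.153180) = 0.352314
  p ← -0.460000 + (0.29/2)·(1.058000 + 0.352314) = -0.255504
s=0.290000, p=-0.255504:
  k1 = f(0.290000, -0.255504) = 0.587660
  k2 = f(0.580000, -0.085083) = 0.195691
  p ← -0.255504 + (0.29/2)·(0.587660 + 0.195691) = -0.141919
s=0.580000, p=-0.141919:
  k1 = f(0.580000, -0.141919) = 0.326413
  k2 = f(0.870000, -0.047259) = 0.108695
  p ← -0.141919 + (0.29/2)·(0.326413 + 0.108695) = -0.078828
p(0.87) ≈ -0.0788

-0.0788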